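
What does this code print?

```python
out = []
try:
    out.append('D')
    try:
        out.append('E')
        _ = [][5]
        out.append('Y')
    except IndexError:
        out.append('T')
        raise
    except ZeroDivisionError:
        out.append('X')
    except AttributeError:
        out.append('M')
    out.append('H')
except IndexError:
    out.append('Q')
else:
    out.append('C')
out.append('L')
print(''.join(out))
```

Execution trace: 'D' (try body) → 'E' (inner try body) → 'T' (inner except IndexError) → 'Q' (except IndexError) → 'L' (after the try/except). Output: DETQL

Answer: DETQL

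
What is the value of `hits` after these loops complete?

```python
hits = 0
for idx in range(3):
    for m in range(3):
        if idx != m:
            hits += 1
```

3² - 3 (exclude diagonal)
`hits` takes the values: 0 → 1 → 2 → 3 → 4 → 5 → 6

Answer: 6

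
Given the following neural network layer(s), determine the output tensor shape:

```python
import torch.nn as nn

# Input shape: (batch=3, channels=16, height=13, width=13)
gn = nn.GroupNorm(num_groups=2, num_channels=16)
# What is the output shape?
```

Input: (3, 16, 13, 13) -> Output: (3, 16, 13, 13)

Answer: (3, 16, 13, 13)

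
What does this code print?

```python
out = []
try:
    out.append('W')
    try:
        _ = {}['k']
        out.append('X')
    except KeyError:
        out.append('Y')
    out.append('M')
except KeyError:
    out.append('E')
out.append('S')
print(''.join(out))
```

Execution trace: 'W' (try body) → 'Y' (inner except KeyError) → 'M' (try body, no exception) → 'S' (after the try/except). Output: WYMS

Answer: WYMS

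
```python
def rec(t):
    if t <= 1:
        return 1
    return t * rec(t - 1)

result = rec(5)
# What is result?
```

rec(5) = 5 * 4 * 3 * 2 * 1 = 120

Answer: 120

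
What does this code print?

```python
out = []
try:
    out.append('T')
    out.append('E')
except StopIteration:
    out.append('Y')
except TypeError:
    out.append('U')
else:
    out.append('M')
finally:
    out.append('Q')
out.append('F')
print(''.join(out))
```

Execution trace: 'T' (try body) → 'E' (try body, no exception) → 'M' (else) → 'Q' (finally) → 'F' (after the try/except). Output: TEMQF

Answer: TEMQF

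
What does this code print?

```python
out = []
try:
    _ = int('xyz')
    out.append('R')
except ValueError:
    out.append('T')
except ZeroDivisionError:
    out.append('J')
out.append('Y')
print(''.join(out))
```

Execution trace: 'T' (except ValueError) → 'Y' (after the try/except). Output: TY

Answer: TY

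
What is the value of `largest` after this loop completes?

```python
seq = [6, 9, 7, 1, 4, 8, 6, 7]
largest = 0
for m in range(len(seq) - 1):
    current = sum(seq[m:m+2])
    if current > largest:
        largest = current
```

Max sum of 2-element window in [6, 9, 7, 1, 4, 8, 6, 7]
`largest` takes the values: 0 → 15 → 16

Answer: 16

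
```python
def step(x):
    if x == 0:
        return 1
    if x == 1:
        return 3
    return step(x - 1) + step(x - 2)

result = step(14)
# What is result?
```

Build up from base cases: step(0)=1, step(1)=3, step(2)=4, step(3)=7, step(4)=11, step(5)=18, step(6)=29, ..., step(14)=1364

Answer: 1364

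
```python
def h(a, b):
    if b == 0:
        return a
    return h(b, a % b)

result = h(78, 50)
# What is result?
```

h(78, 50) -> h(50, 28) -> h(28, 22) -> h(22, 6) -> h(6, 4) -> h(4, 2) -> h(2, 0) -> 2

Answer: 2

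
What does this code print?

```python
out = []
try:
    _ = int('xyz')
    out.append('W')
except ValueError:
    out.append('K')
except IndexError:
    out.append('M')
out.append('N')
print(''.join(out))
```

Execution trace: 'K' (except ValueError) → 'N' (after the try/except). Output: KN

Answer: KN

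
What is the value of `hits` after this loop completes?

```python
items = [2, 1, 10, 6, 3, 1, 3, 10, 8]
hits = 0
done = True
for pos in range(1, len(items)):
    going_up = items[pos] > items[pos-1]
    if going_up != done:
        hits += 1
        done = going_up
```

Count direction changes in [2, 1, 10, 6, 3, 1, 3, 10, 8]
`hits` takes the values: 0 → 1 → 2 → 3 → 4 → 5

Answer: 5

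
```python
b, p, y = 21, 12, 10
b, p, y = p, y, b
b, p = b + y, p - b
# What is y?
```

Trace:
`b, p, y = 21, 12, 10` → b = 21; p = 12; y = 10
`b, p, y = p, y, b` → b = 12; p = 10; y = 21
`b, p = b + y, p - b` → b = 33; p = -2
So y = 21

Answer: 21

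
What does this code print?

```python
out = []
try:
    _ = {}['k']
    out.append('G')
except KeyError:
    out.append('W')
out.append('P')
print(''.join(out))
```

Execution trace: 'W' (except KeyError) → 'P' (after the try/except). Output: WP

Answer: WP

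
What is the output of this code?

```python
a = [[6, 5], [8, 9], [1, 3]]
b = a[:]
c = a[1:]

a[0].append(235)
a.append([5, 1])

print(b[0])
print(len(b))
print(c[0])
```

Key concept: slice with nested mutation.
Step by step:
`a = [[6, 5], [8, 9], [1, 3]]` → a = [[6, 5], [8, 9], [1, 3]]
`b = a[:]` → b = [[6, 5], [8, 9], [1, 3]]
`c = a[1:]` → c = [[8, 9], [1, 3]]
`a[0].append(235)` → a = [[6, 5, 235], [8, 9], [1, 3]]; b = [[6, 5, 235], [8, 9], [1, 3]]
`a.append([5, 1])` → a = [[6, 5, 235], [8, 9], [1, 3], [5, 1]]
`print(b[0])` → prints [6, 5, 235]
`print(len(b))` → prints 3
`print(c[0])` → prints [8, 9]

Answer:
[6, 5, 235]
3
[8, 9]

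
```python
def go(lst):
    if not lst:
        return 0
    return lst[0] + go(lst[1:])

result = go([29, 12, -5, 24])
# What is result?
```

29 + 12 + (-5) + 24 + 0 = 60

Answer: 60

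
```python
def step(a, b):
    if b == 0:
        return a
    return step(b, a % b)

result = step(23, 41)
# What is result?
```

step(23, 41) -> step(41, 23) -> step(23, 18) -> step(18, 5) -> step(5, 3) -> step(3, 2) -> step(2, 1) -> step(1, 0) -> 1

Answer: 1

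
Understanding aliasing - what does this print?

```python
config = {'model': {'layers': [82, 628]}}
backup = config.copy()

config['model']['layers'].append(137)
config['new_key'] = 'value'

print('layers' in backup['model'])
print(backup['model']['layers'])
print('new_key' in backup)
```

Key concept: shallow copy gotcha with nested dict.
Step by step:
`config = {'model': {'layers': [82, 628]}}` → config = {'model': {'layers': [82, 628]}}
`backup = config.copy()` → backup = {'model': {'layers': [82, 628]}}
`config['model']['layers'].append(137)` → config = {'model': {'layers': [82, 628, 137]}}; backup = {'model': {'layers': [82, 628, 137]}}
`config['new_key'] = 'value'` → config = {'model': {'layers': [82, 628, 137]}, 'new_key': 'value'}
`print('layers' in backup['model'])` → prints True
`print(backup['model']['layers'])` → prints [82, 628, 137]
`print('new_key' in backup)` → prints False

Answer:
True
[82, 628, 137]
False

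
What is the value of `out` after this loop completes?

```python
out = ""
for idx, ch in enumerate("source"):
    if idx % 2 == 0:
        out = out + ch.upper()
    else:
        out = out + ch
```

Uppercase even positions in 'source'
`out` takes the values: "" → "S" → "So" → "SoU" → "SoUr" → "SoUrC" → "SoUrCe"

Answer: "SoUrCe"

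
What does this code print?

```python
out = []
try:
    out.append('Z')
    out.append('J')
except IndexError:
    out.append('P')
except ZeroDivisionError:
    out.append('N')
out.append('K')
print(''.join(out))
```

Execution trace: 'Z' (try body) → 'J' (try body, no exception) → 'K' (after the try/except). Output: ZJK

Answer: ZJK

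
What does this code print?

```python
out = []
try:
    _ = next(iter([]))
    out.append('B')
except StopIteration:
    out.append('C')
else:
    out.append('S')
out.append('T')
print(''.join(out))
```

Execution trace: 'C' (except StopIteration) → 'T' (after the try/except). Output: CT

Answer: CT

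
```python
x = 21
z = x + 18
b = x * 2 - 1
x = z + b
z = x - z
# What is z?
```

Trace:
`x = 21` → x = 21
`z = x + 18` → z = 39
`b = x * 2 - 1` → b = 41
`x = z + b` → x = 80
`z = x - z` → z = 41
So z = 41

Answer: 41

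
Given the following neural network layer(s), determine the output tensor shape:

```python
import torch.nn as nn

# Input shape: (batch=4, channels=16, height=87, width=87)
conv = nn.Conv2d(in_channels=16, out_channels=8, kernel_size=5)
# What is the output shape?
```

Input: (4, 16, 87, 87) -> Output: (4, 8, 83, 83)

Answer: (4, 8, 83, 83)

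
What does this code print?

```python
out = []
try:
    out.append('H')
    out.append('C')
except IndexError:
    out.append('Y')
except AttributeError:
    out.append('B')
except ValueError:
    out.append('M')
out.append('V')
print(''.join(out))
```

Execution trace: 'H' (try body) → 'C' (try body, no exception) → 'V' (after the try/except). Output: HCV

Answer: HCV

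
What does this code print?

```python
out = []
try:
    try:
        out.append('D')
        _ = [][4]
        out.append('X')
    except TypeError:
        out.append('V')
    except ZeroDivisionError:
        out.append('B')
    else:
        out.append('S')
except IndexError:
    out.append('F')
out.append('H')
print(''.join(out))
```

Execution trace: 'D' (try body) → 'F' (outer except IndexError) → 'H' (after the try/except). Output: DFH

Answer: DFH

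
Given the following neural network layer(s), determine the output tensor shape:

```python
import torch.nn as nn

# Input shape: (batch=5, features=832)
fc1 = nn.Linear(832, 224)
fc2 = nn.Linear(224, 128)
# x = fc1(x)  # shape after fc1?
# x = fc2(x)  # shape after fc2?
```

Input: (5, 832) -> after fc1: (5, 224) -> Output: (5, 128)

Answer: (5, 128)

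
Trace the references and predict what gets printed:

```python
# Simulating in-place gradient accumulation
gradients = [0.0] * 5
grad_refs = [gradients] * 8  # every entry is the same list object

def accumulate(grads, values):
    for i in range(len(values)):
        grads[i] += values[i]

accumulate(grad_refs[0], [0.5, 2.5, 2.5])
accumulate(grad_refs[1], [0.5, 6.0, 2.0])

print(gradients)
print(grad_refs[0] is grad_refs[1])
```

Key concept: gradient accumulation aliasing.
Step by step:
`gradients = [0.0] * 5` → gradients = [0.0, 0.0, 0.0, 0.0, 0.0]
`grad_refs = [gradients] * 8` → grad_refs = [[0.0, 0.0, 0.0, 0.0, 0.0], [0.0, 0.0, 0.0, 0.0, 0.0], [0.0, 0.0, 0.0, 0.0, 0.0], [0.0, 0.0, 0.0, 0.0, 0.0], [0.0, 0.0, 0.0, 0.0, 0.0], [0.0, 0.0, 0.0, 0.0, 0.0], [0.0, 0.0, 0.0, 0.0, 0.0], [0.0, 0.0, 0.0, 0.0, 0.0]]
`accumulate(grad_refs[0], [0.5, 2.5, 2.5])` → gradients = [0.5, 2.5, 2.5, 0.0, 0.0]; grad_refs = [[0.5, 2.5, 2.5, 0.0, 0.0], [0.5, 2.5, 2.5, 0.0, 0.0], [0.5, 2.5, 2.5, 0.0, 0.0], [0.5, 2.5, 2.5, 0.0, 0.0], [0.5, 2.5, 2.5, 0.0, 0.0], [0.5, 2.5, 2.5, 0.0, 0.0], [0.5, 2.5, 2.5, 0.0, 0.0], [0.5, 2.5, 2.5, 0.0, 0.0]]
`accumulate(grad_refs[1], [0.5, 6.0, 2.0])` → gradients = [1.0, 8.5, 4.5, 0.0, 0.0]; grad_refs = [[1.0, 8.5, 4.5, 0.0, 0.0], [1.0, 8.5, 4.5, 0.0, 0.0], [1.0, 8.5, 4.5, 0.0, 0.0], [1.0, 8.5, 4.5, 0.0, 0.0], [1.0, 8.5, 4.5, 0.0, 0.0], [1.0, 8.5, 4.5, 0.0, 0.0], [1.0, 8.5, 4.5, 0.0, 0.0], [1.0, 8.5, 4.5, 0.0, 0.0]]
`print(gradients)` → prints [1.0, 8.5, 4.5, 0.0, 0.0]
`print(grad_refs[0] is grad_refs[1])` → prints True

Answer:
[1.0, 8.5, 4.5, 0.0, 0.0]
True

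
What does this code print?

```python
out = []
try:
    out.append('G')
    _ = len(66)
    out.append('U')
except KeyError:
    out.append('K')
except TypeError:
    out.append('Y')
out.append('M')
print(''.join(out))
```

Execution trace: 'G' (try body) → 'Y' (except TypeError) → 'M' (after the try/except). Output: GYM

Answer: GYM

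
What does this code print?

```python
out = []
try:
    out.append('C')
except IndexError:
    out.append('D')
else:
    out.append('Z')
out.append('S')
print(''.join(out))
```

Execution trace: 'C' (try body, no exception) → 'Z' (else) → 'S' (after the try/except). Output: CZS

Answer: CZS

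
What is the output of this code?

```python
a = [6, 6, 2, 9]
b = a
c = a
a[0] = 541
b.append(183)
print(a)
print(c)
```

Key concept: multiple aliases.
Step by step:
`a = [6, 6, 2, 9]` → a = [6, 6, 2, 9]
`b = a` → b = [6, 6, 2, 9] (same object as a)
`c = a` → c = [6, 6, 2, 9] (same object as a, b)
`a[0] = 541` → a = [541, 6, 2, 9] (same object as b, c); b = [541, 6, 2, 9] (same object as a, c); c = [541, 6, 2, 9] (same object as a, b)
`b.append(183)` → a = [541, 6, 2, 9, 183] (same object as b, c); b = [541, 6, 2, 9, 183] (same object as a, c); c = [541, 6, 2, 9, 183] (same object as a, b)
`print(a)` → prints [541, 6, 2, 9, 183]
`print(c)` → prints [541, 6, 2, 9, 183]

Answer:
[541, 6, 2, 9, 183]
[541, 6, 2, 9, 183]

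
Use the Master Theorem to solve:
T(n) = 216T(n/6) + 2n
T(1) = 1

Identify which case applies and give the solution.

a=216, b=6, f(n)=2n. log_6(216) = 3. Since c=1 < 3, Case 1 applies: T(n) = Θ(n^log_b(a)) = O(n^3).

Answer: O(n^3) - Case 1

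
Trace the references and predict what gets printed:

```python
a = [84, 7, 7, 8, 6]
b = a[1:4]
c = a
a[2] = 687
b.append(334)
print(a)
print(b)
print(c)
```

Key concept: slice vs alias.
Step by step:
`a = [84, 7, 7, 8, 6]` → a = [84, 7, 7, 8, 6]
`b = a[1:4]` → b = [7, 7, 8]
`c = a` → c = [84, 7, 7, 8, 6] (same object as a)
`a[2] = 687` → a = [84, 7, 687, 8, 6] (same object as c); c = [84, 7, 687, 8, 6] (same object as a)
`b.append(334)` → b = [7, 7, 8, 334]
`print(a)` → prints [84, 7, 687, 8, 6]
`print(b)` → prints [7, 7, 8, 334]
`print(c)` → prints [84, 7, 687, 8, 6]

Answer:
[84, 7, 687, 8, 6]
[7, 7, 8, 334]
[84, 7, 687, 8, 6]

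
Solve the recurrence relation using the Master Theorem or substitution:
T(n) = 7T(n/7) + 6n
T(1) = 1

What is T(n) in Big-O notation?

By Master Theorem: a=7, b=7, f(n)=6n. Since log_7(7) = 1 and f(n) = Θ(n^1), Case 2 applies. T(n) = O(n log n).

Answer: O(n log n)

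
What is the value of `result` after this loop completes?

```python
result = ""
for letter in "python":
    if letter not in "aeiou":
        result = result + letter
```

Remove vowels from 'python'
`result` takes the values: "" → "p" → "py" → "pyt" → "pyth" → "pythn"

Answer: "pythn"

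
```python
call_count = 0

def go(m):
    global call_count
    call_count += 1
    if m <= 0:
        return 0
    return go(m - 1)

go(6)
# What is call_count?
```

Linear recursion stepping by 1: 7 calls from m=6 down to ≤0.

Answer: 7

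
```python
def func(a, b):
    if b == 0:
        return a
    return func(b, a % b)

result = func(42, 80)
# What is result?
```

func(42, 80) -> func(80, 42) -> func(42, 38) -> func(38, 4) -> func(4, 2) -> func(2, 0) -> 2

Answer: 2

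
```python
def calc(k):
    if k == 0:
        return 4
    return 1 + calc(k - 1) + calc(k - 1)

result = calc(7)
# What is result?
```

calc(k) = 1 + 2·calc(k-1), calc(0)=4. Closed form: (4+1)·2^7 - 1 = 639.

Answer: 639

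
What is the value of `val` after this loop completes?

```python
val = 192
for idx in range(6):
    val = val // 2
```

Halve 6 times: 192 // 2^6 = 3
`val` takes the values: 192 → 96 → 48 → 24 → 12 → 6 → 3

Answer: 3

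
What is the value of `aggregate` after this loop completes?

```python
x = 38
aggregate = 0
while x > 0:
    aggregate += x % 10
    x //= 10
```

Sum digits of 38
`aggregate` takes the values: 0 → 8 → 11

Answer: 11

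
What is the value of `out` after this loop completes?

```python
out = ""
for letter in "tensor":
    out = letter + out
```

Reverse 'tensor'
`out` takes the values: "" → "t" → "et" → "net" → "snet" → "osnet" → "rosnet"

Answer: "rosnet"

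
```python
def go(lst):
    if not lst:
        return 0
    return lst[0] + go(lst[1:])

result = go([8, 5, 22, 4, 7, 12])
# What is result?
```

8 + 5 + 22 + 4 + 7 + 12 + 0 = 58

Answer: 58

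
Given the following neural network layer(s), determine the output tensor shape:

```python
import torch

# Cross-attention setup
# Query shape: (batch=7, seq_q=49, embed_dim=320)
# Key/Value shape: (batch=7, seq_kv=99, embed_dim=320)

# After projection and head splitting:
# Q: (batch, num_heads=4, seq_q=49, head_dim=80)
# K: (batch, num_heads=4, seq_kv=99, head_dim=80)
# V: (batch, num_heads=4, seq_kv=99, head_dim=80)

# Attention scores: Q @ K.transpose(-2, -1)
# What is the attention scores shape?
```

Input: (7, 49, 320) -> Output: (7, 4, 49, 99)

Answer: (7, 4, 49, 99)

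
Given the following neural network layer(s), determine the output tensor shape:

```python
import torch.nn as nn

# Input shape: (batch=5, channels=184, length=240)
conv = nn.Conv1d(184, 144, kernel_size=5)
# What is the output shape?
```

Input: (5, 184, 240) -> Output: (5, 144, 236)

Answer: (5, 144, 236)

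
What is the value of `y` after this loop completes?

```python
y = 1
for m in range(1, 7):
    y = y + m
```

Start at 1, add 1 through 6
`y` takes the values: 1 → 2 → 4 → 7 → 11 → 16 → 22

Answer: 22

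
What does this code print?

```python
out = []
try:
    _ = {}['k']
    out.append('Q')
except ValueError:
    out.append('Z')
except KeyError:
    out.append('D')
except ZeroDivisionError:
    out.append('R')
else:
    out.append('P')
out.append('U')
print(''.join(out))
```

Execution trace: 'D' (except KeyError) → 'U' (after the try/except). Output: DU

Answer: DU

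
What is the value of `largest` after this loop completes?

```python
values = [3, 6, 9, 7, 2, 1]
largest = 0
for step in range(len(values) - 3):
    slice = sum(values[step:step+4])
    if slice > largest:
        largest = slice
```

Max sum of 4-element window in [3, 6, 9, 7, 2, 1]
`largest` takes the values: 0 → 25

Answer: 25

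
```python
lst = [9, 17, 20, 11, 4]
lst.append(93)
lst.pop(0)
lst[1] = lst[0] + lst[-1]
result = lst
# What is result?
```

Trace:
`lst = [9, 17, 20, 11, 4]` → lst = [9, 17, 20, 11, 4]
`lst.append(93)` → lst = [9, 17, 20, 11, 4, 93]
`lst.pop(0)` → lst = [17, 20, 11, 4, 93]
`lst[1] = lst[0] + lst[-1]` → lst = [17, 110, 11, 4, 93]
`result = lst` → result = [17, 110, 11, 4, 93]
So result = [17, 110, 11, 4, 93]

Answer: [17, 110, 11, 4, 93]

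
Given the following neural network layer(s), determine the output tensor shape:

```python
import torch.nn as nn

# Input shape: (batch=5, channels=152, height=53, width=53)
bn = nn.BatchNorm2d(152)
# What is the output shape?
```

Input: (5, 152, 53, 53) -> Output: (5, 152, 53, 53)

Answer: (5, 152, 53, 53)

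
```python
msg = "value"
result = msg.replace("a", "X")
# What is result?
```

Trace:
`msg = "value"` → msg = 'value'
`result = msg.replace("a", "X")` → result = 'vXlue'
So result = 'vXlue'

Answer: 'vXlue'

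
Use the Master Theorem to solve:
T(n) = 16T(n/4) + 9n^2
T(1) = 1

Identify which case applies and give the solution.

a=16, b=4, f(n)=9n^2. log_4(16) = 2. Since c=2 = 2, Case 2 applies: T(n) = Θ(n^log_b(a) · log n) = O(n^2 log n).

Answer: O(n^2 log n) - Case 2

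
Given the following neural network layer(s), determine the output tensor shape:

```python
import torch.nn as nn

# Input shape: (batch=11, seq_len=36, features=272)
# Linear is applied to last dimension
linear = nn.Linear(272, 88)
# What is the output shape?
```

Input: (11, 36, 272) -> Output: (11, 36, 88)

Answer: (11, 36, 88)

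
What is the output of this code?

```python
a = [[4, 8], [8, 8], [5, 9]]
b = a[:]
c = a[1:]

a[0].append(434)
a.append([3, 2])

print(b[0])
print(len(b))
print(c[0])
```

Key concept: slice with nested mutation.
Step by step:
`a = [[4, 8], [8, 8], [5, 9]]` → a = [[4, 8], [8, 8], [5, 9]]
`b = a[:]` → b = [[4, 8], [8, 8], [5, 9]]
`c = a[1:]` → c = [[8, 8], [5, 9]]
`a[0].append(434)` → a = [[4, 8, 434], [8, 8], [5, 9]]; b = [[4, 8, 434], [8, 8], [5, 9]]
`a.append([3, 2])` → a = [[4, 8, 434], [8, 8], [5, 9], [3, 2]]
`print(b[0])` → prints [4, 8, 434]
`print(len(b))` → prints 3
`print(c[0])` → prints [8, 8]

Answer:
[4, 8, 434]
3
[8, 8]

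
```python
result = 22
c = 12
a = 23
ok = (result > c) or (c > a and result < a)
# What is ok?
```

Trace:
`result = 22` → result = 22
`c = 12` → c = 12
`a = 23` → a = 23
`ok = (result > c) or (c > a and result < a)` → ok = True
So ok = True

Answer: True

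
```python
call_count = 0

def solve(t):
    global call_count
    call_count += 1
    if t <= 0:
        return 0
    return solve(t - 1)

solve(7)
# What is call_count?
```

Linear recursion stepping by 1: 8 calls from t=7 down to ≤0.

Answer: 8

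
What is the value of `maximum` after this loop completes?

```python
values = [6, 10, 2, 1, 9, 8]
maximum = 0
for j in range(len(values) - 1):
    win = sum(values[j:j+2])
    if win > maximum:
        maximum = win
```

Max sum of 2-element window in [6, 10, 2, 1, 9, 8]
`maximum` takes the values: 0 → 16 → 17

Answer: 17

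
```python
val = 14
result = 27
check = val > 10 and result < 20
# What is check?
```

Trace:
`val = 14` → val = 14
`result = 27` → result = 27
`check = val > 10 and result < 20` → check = False
So check = False

Answer: False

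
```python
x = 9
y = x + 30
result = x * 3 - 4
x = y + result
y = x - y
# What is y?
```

Trace:
`x = 9` → x = 9
`y = x + 30` → y = 39
`result = x * 3 - 4` → result = 23
`x = y + result` → x = 62
`y = x - y` → y = 23
So y = 23

Answer: 23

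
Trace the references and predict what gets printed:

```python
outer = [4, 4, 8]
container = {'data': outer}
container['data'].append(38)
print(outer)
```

Key concept: dict holds reference to list.
Step by step:
`outer = [4, 4, 8]` → outer = [4, 4, 8]
`container = {'data': outer}` → container = {'data': [4, 4, 8]}
`container['data'].append(38)` → outer = [4, 4, 8, 38]; container = {'data': [4, 4, 8, 38]}
`print(outer)` → prints [4, 4, 8, 38]

Answer: [4, 4, 8, 38]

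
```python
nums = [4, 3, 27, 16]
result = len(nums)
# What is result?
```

Trace:
`nums = [4, 3, 27, 16]` → nums = [4, 3, 27, 16]
`result = len(nums)` → result = 4
So result = 4

Answer: 4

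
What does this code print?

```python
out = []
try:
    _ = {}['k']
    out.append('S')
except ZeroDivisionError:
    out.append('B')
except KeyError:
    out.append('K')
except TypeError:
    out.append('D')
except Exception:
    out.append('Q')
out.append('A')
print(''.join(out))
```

Execution trace: 'K' (except KeyError) → 'A' (after the try/except). Output: KA

Answer: KA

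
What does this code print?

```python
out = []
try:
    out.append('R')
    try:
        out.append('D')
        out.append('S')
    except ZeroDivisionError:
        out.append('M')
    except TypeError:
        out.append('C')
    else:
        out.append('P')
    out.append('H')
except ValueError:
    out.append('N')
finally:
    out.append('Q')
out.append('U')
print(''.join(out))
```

Execution trace: 'R' (try body) → 'D' (inner try body) → 'S' (inner try body, no exception) → 'P' (inner else) → 'H' (try body, no exception) → 'Q' (finally) → 'U' (after the try/except). Output: RDSPHQU

Answer: RDSPHQU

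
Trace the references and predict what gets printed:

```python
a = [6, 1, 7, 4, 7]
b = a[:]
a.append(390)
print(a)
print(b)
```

Key concept: slice [:] creates copy.
Step by step:
`a = [6, 1, 7, 4, 7]` → a = [6, 1, 7, 4, 7]
`b = a[:]` → b = [6, 1, 7, 4, 7]
`a.append(390)` → a = [6, 1, 7, 4, 7, 390]
`print(a)` → prints [6, 1, 7, 4, 7, 390]
`print(b)` → prints [6, 1, 7, 4, 7]

Answer:
[6, 1, 7, 4, 7, 390]
[6, 1, 7, 4, 7]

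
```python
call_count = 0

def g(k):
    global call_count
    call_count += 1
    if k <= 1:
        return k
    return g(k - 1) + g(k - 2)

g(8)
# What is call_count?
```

Calls(k) = 1 + Calls(k-1) + Calls(k-2); Calls(0)=Calls(1)=1. For k=8 this gives 67.

Answer: 67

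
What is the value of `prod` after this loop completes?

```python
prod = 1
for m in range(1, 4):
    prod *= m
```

3! = 6
`prod` takes the values: 1 → 2 → 6

Answer: 6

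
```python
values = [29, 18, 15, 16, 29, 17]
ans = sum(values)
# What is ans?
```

Trace:
`values = [29, 18, 15, 16, 29, 17]` → values = [29, 18, 15, 16, 29, 17]
`ans = sum(values)` → ans = 124
So ans = 124

Answer: 124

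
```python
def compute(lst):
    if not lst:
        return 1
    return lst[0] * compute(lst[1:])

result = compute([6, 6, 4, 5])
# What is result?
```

Product over [6, 6, 4, 5] = 6 * 6 * 4 * 5 = 720

Answer: 720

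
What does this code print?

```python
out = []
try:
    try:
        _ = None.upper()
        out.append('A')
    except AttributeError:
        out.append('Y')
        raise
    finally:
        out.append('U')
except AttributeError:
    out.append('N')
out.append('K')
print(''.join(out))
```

Execution trace: 'Y' (inner except AttributeError) → 'U' (inner finally) → 'N' (outer except AttributeError) → 'K' (after the try/except). Output: YUNK

Answer: YUNK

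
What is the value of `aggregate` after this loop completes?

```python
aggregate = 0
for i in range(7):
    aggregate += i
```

Sum of 0 to 6 = 21
`aggregate` takes the values: 0 → 1 → 3 → 6 → 10 → 15 → 21

Answer: 21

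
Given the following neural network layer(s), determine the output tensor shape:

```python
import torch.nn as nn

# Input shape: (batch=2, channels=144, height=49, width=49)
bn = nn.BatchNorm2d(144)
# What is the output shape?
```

Input: (2, 144, 49, 49) -> Output: (2, 144, 49, 49)

Answer: (2, 144, 49, 49)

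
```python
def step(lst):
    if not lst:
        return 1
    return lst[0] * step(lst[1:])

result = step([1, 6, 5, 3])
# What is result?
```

Product over [1, 6, 5, 3] = 1 * 6 * 5 * 3 = 90

Answer: 90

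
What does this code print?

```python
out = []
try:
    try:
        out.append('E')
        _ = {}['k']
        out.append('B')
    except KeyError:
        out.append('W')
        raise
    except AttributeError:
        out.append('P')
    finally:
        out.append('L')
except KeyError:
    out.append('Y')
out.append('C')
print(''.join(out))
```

Execution trace: 'E' (inner try body) → 'W' (inner except KeyError) → 'L' (inner finally) → 'Y' (outer except KeyError) → 'C' (after the try/except). Output: EWLYC

Answer: EWLYC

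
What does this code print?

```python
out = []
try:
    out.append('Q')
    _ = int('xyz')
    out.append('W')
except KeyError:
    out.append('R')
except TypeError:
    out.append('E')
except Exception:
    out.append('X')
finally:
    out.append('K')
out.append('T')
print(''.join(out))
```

Execution trace: 'Q' (try body) → 'X' (except Exception) → 'K' (finally) → 'T' (after the try/except). Output: QXKT

Answer: QXKT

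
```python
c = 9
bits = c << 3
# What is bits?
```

Trace:
`c = 9` → c = 9
`bits = c << 3` → bits = 72
So bits = 72

Answer: 72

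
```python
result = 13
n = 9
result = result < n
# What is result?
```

Trace:
`result = 13` → result = 13
`n = 9` → n = 9
`result = result < n` → result = False
So result = False

Answer: False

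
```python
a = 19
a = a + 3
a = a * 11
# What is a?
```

Trace:
`a = 19` → a = 19
`a = a + 3` → a = 22
`a = a * 11` → a = 242
So a = 242

Answer: 242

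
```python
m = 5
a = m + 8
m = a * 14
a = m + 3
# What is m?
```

Trace:
`m = 5` → m = 5
`a = m + 8` → a = 13
`m = a * 14` → m = 182
`a = m + 3` → a = 185
So m = 182

Answer: 182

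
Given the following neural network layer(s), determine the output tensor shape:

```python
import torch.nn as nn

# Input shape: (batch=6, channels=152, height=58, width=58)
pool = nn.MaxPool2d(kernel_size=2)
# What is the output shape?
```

Input: (6, 152, 58, 58) -> Output: (6, 152, 29, 29)

Answer: (6, 152, 29, 29)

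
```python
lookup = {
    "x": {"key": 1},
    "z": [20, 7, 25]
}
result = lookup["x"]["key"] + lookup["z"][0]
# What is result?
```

Trace:
`lookup = { ...` → lookup = {'x': {'key': 1}, 'z': [20, 7, 25]}
`result = lookup["x"]["key"] + lookup["z"][0]` → result = 21
So result = 21

Answer: 21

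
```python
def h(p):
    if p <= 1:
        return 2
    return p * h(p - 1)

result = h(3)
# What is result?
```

h(3) = 3 * 2 * 2 = 12

Answer: 12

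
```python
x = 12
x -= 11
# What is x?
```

Trace:
`x = 12` → x = 12
`x -= 11` → x = 1
So x = 1

Answer: 1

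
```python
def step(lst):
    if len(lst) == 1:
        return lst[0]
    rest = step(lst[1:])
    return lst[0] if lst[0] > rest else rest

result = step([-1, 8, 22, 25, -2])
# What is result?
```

Recursive max over [-1, 8, 22, 25, -2] = 25

Answer: 25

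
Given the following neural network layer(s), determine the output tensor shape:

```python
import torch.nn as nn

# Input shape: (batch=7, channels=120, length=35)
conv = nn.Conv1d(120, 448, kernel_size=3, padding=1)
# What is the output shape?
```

Input: (7, 120, 35) -> Output: (7, 448, 35)

Answer: (7, 448, 35)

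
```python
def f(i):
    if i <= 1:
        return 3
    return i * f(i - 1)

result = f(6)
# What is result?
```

f(6) = 6 * 5 * 4 * 3 * 2 * 3 = 2160

Answer: 2160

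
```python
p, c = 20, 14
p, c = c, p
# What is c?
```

Trace:
`p, c = 20, 14` → p = 20; c = 14
`p, c = c, p` → p = 14; c = 20
So c = 20

Answer: 20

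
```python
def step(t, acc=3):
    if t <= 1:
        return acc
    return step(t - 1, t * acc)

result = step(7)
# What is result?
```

Accumulator trace (n, acc): (7, 3) -> (6, 21) -> (5, 126) -> (4, 630) -> (3, 2520) -> (2, 7560) -> (1, 15120) -> return 15120

Answer: 15120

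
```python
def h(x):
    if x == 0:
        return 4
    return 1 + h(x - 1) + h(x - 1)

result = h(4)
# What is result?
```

h(x) = 1 + 2·h(x-1), h(0)=4. Closed form: (4+1)·2^4 - 1 = 79.

Answer: 79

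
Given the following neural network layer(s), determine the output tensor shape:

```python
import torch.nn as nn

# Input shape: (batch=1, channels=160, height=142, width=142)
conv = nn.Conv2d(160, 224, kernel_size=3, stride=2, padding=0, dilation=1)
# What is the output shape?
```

Input: (1, 160, 142, 142) -> Output: (1, 224, 70, 70)

Answer: (1, 224, 70, 70)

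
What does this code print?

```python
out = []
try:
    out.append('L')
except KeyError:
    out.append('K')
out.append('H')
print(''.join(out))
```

Execution trace: 'L' (try body, no exception) → 'H' (after the try/except). Output: LH

Answer: LH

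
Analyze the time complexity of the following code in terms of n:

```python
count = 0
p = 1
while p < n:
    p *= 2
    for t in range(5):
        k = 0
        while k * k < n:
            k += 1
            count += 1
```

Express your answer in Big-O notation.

Each loop level contributes: log n × 1 × √n. Multiplying the contributions gives O(√n log n).

Answer: O(√n log n)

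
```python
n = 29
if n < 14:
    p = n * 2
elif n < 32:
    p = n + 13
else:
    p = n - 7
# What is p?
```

Trace:
`n = 29` → n = 29
`if n < 14: ...` → n < 14 is False, n < 32 is True → p = 42
So p = 42

Answer: 42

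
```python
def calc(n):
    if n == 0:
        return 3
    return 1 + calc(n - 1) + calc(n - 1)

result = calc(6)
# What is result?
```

calc(n) = 1 + 2·calc(n-1), calc(0)=3. Closed form: (3+1)·2^6 - 1 = 255.

Answer: 255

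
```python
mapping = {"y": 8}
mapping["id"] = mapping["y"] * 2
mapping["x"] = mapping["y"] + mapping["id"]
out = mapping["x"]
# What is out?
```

Trace:
`mapping = {"y": 8}` → mapping = {'y': 8}
`mapping["id"] = mapping["y"] * 2` → mapping = {'y': 8, 'id': 16}
`mapping["x"] = mapping["y"] + mapping["id"]` → mapping = {'y': 8, 'id': 16, 'x': 24}
`out = mapping["x"]` → out = 24
So out = 24

Answer: 24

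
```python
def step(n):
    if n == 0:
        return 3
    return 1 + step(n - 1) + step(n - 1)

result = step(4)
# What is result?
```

step(n) = 1 + 2·step(n-1), step(0)=3. Closed form: (3+1)·2^4 - 1 = 63.

Answer: 63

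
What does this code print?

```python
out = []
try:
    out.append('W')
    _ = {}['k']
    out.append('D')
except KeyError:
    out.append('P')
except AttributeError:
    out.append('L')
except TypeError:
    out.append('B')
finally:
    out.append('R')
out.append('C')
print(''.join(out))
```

Execution trace: 'W' (try body) → 'P' (except KeyError) → 'R' (finally) → 'C' (after the try/except). Output: WPRC

Answer: WPRC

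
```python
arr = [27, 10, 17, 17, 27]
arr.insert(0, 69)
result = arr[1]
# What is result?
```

Trace:
`arr = [27, 10, 17, 17, 27]` → arr = [27, 10, 17, 17, 27]
`arr.insert(0, 69)` → arr = [69, 27, 10, 17, 17, 27]
`result = arr[1]` → result = 27
So result = 27

Answer: 27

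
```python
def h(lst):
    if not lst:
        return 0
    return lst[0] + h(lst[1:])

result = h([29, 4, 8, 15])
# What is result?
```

29 + 4 + 8 + 15 + 0 = 56

Answer: 56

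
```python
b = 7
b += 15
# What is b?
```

Trace:
`b = 7` → b = 7
`b += 15` → b = 22
So b = 22

Answer: 22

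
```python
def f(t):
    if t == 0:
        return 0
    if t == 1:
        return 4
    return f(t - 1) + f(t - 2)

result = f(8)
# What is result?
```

Build up from base cases: f(0)=0, f(1)=4, f(2)=4, f(3)=8, f(4)=12, f(5)=20, f(6)=32, ..., f(8)=84

Answer: 84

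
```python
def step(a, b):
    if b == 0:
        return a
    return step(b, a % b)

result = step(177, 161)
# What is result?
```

step(177, 161) -> step(161, 16) -> step(16, 1) -> step(1, 0) -> 1

Answer: 1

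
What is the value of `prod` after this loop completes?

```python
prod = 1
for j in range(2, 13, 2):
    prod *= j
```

Product of even numbers 2 to 12
`prod` takes the values: 1 → 2 → 8 → 48 → 384 → 3840 → 46080

Answer: 46080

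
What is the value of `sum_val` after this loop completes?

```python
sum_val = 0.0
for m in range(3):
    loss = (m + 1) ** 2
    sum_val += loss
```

Sum of squared losses 1² + 2² + ... + 3²
`sum_val` takes the values: 0.0 → 1.0 → 5.0 → 14.0

Answer: 14.0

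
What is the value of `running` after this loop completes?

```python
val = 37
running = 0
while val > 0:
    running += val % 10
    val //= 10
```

Sum digits of 37
`running` takes the values: 0 → 7 → 10

Answer: 10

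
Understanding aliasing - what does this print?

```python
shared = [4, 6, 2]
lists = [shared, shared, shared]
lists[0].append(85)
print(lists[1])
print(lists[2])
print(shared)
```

Key concept: list of same reference.
Step by step:
`shared = [4, 6, 2]` → shared = [4, 6, 2]
`lists = [shared, shared, shared]` → lists = [[4, 6, 2], [4, 6, 2], [4, 6, 2]]
`lists[0].append(85)` → shared = [4, 6, 2, 85]; lists = [[4, 6, 2, 85], [4, 6, 2, 85], [4, 6, 2, 85]]
`print(lists[1])` → prints [4, 6, 2, 85]
`print(lists[2])` → prints [4, 6, 2, 85]
`print(shared)` → prints [4, 6, 2, 85]

Answer:
[4, 6, 2, 85]
[4, 6, 2, 85]
[4, 6, 2, 85]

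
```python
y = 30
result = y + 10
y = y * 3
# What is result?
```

Trace:
`y = 30` → y = 30
`result = y + 10` → result = 40
`y = y * 3` → y = 90
So result = 40

Answer: 40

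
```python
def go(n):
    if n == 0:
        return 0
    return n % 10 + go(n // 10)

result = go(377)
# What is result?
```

Sum of digits of 377: 7 + 7 + 3 = 17

Answer: 17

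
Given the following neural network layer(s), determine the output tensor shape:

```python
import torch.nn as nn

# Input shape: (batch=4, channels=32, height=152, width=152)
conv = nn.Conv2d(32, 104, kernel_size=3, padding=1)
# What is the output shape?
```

Input: (4, 32, 152, 152) -> Output: (4, 104, 152, 152)

Answer: (4, 104, 152, 152)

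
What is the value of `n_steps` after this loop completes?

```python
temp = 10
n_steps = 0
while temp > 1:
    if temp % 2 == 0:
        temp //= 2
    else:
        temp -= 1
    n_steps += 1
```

Steps to reduce 10 to 1
`n_steps` takes the values: 0 → 1 → 2 → 3 → 4

Answer: 4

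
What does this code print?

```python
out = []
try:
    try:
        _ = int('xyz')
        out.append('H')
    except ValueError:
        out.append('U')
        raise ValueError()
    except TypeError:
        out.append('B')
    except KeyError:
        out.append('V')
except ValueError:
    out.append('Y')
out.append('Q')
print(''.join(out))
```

Execution trace: 'U' (inner except ValueError) → 'Y' (outer except ValueError) → 'Q' (after the try/except). Output: UYQ

Answer: UYQ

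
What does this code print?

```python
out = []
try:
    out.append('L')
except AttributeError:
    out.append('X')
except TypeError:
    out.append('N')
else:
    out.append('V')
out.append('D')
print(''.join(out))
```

Execution trace: 'L' (try body, no exception) → 'V' (else) → 'D' (after the try/except). Output: LVD

Answer: LVD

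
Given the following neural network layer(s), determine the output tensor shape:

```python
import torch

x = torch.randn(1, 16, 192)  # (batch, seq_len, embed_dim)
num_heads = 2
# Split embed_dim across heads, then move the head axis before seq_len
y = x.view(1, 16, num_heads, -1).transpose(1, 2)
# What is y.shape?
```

Input: (1, 16, 192) -> head_dim = 192 // 2 = 96; after view: (1, 16, 2, 96) -> after transpose(1, 2): (1, 2, 16, 96) -> Output: (1, 2, 16, 96)

Answer: (1, 2, 16, 96)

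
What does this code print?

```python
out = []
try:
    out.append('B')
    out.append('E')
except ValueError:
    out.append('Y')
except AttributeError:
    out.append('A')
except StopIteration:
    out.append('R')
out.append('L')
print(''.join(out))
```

Execution trace: 'B' (try body) → 'E' (try body, no exception) → 'L' (after the try/except). Output: BEL

Answer: BEL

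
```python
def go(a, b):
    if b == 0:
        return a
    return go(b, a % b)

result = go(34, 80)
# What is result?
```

go(34, 80) -> go(80, 34) -> go(34, 12) -> go(12, 10) -> go(10, 2) -> go(2, 0) -> 2

Answer: 2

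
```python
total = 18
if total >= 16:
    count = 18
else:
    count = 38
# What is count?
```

Trace:
`total = 18` → total = 18
`if total >= 16: ...` → total >= 16 is True → count = 18
So count = 18

Answer: 18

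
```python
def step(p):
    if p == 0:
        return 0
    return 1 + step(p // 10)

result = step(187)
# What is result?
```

Count of digits of 187: 3

Answer: 3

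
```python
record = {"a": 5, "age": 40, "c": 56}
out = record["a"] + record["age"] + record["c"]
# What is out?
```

Trace:
`record = {"a": 5, "age": 40, "c": 56}` → record = {'a': 5, 'age': 40, 'c': 56}
`out = record["a"] + record["age"] + record["c"]` → out = 101
So out = 101

Answer: 101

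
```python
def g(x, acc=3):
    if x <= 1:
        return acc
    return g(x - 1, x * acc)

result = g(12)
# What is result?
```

Accumulator trace (n, acc): (12, 3) -> (11, 36) -> (10, 396) -> (9, 3960) -> (8, 35640) -> (7, 285120) -> (6, 1995840) -> (5, 11975040) -> (4, 59875200) -> (3, 239500800) -> (2, 718502400) -> (1, 1437004800) -> return 1437004800

Answer: 1437004800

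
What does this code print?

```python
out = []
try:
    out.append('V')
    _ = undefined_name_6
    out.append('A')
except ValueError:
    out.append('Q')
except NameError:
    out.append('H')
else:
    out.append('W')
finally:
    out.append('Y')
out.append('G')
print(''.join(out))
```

Execution trace: 'V' (try body) → 'H' (except NameError) → 'Y' (finally) → 'G' (after the try/except). Output: VHYG

Answer: VHYG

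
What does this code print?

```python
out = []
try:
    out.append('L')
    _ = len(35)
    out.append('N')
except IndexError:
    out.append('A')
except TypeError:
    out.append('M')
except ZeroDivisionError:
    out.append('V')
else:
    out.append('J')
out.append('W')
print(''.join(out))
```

Execution trace: 'L' (try body) → 'M' (except TypeError) → 'W' (after the try/except). Output: LMW

Answer: LMW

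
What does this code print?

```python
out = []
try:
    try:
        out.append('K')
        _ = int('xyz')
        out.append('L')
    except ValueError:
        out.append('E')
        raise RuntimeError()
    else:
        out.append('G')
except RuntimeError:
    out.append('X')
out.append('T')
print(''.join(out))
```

Execution trace: 'K' (inner try body) → 'E' (inner except ValueError) → 'X' (outer except RuntimeError) → 'T' (after the try/except). Output: KEXT

Answer: KEXT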